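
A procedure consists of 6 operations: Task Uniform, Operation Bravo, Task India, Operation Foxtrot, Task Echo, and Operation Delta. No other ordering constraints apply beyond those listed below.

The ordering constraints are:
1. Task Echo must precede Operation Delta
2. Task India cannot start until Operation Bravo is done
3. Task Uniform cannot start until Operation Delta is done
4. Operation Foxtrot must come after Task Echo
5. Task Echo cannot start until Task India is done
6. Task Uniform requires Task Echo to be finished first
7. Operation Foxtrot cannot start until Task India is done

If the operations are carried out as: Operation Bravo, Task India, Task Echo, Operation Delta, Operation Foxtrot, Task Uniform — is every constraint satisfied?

Yes

Going through the constraints one by one, each required predecessor appears earlier in the sequence than its dependent — e.g. Task India (position 2) is before Operation Foxtrot (position 5), as required.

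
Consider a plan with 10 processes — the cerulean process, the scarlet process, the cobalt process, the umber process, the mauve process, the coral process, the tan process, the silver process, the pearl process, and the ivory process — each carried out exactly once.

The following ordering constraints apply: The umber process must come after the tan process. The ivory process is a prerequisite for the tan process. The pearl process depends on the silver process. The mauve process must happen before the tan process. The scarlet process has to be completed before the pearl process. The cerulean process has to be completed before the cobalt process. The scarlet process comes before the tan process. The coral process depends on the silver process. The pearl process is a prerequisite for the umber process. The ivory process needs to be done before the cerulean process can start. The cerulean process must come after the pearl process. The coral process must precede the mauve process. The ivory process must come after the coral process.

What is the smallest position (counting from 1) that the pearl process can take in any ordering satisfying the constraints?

3

Every process that must precede the pearl process has to come before it. Tracing all chains that end at the pearl process, those processes are: the scarlet process, the silver process — 2 in total.
With 2 mandatory predecessors, the earliest the pearl process can sit is position 2+1 = 3, and placing just those 2 first achieves it.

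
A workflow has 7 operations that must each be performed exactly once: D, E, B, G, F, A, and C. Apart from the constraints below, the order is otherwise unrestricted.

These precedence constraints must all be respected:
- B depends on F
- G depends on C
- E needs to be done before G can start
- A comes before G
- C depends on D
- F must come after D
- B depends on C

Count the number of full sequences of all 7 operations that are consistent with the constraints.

112

The operations with no prerequisites are D, E, A; any of them can be placed first.
Enumerating by repeatedly choosing an available operation (one whose prerequisites are all placed) gives 112 distinct complete orderings.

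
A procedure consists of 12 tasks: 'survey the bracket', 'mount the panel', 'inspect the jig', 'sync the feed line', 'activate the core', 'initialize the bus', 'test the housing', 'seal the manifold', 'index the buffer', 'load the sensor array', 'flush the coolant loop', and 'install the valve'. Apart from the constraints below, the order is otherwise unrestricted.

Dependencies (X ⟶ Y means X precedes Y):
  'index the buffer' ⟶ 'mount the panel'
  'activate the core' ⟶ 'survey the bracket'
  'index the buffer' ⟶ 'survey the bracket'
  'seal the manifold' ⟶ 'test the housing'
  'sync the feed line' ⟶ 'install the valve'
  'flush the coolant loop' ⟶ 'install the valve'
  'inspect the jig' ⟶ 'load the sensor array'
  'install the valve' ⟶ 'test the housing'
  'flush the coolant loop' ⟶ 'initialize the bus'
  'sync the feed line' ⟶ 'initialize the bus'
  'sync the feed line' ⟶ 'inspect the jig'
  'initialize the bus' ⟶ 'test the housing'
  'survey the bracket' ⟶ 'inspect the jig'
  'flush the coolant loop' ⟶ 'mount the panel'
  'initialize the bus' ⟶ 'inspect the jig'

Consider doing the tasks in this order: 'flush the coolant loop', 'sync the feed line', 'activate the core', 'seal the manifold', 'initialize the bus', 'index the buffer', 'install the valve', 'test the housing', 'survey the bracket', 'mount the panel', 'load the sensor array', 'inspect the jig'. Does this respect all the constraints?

No

In the proposed order, 'load the sensor array' appears before 'inspect the jig'.
But one of the constraints requires 'inspect the jig' before 'load the sensor array', so this ordering violates it.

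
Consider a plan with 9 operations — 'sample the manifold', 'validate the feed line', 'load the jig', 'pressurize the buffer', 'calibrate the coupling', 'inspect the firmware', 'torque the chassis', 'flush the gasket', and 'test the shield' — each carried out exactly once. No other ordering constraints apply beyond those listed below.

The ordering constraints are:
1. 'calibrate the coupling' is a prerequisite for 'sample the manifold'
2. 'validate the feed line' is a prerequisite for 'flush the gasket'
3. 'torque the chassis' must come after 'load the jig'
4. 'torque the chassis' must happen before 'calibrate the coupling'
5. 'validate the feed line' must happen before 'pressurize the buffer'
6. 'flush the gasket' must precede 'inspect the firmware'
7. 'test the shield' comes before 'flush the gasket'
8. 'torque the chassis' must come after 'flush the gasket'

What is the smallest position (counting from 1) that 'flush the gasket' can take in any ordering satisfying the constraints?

Every operation that must precede 'flush the gasket' has to come before it. Tracing all chains that end at 'flush the gasket', those operations are: 'validate the feed line', 'test the shield' — 2 in total.
With 2 mandatory predecessors, the earliest 'flush the gasket' can sit is position 2+1 = 3, and placing just those 2 first achieves it.

3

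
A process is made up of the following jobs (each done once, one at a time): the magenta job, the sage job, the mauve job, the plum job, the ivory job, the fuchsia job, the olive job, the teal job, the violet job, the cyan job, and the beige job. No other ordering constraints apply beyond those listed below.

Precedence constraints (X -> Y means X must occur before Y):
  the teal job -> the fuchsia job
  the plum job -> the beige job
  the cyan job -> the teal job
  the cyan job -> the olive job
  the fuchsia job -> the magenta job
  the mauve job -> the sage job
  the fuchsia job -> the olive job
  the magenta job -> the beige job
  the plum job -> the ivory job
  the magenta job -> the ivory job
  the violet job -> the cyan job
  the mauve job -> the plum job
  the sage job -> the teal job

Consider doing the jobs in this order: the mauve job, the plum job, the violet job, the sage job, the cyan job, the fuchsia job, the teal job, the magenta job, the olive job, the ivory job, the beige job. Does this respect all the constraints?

Here the teal job comes after the fuchsia job.
That contradicts the constraint that the teal job must precede the fuchsia job.

No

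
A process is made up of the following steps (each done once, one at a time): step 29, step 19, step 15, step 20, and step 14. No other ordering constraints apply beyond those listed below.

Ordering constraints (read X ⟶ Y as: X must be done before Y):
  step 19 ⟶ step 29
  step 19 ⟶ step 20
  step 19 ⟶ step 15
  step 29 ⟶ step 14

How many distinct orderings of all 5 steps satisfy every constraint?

Only step 19 has no prerequisites, so it must go first.
Counting all ways to extend the partial order to a total order gives 12.

12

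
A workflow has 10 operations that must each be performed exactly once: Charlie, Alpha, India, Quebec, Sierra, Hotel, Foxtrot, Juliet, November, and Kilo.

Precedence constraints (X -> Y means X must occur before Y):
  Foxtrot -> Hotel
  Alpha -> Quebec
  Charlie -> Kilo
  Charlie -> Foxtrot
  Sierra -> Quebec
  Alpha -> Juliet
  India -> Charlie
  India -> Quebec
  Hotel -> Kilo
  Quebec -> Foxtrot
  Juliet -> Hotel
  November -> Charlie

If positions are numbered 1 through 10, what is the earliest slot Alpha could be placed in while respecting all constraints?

1

No constraint forces any other operation before Alpha, so it can be placed first.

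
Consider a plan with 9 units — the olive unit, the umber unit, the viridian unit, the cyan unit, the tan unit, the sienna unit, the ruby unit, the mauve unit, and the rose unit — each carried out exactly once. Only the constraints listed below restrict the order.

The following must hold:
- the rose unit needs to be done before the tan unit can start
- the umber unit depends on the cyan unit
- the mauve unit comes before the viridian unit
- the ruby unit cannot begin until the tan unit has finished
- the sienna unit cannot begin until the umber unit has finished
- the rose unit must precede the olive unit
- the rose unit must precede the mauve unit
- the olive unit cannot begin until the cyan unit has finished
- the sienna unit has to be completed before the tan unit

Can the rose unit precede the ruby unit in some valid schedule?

Yes

Every valid ordering already has the rose unit before the ruby unit (the constraints require it), so in particular at least one does.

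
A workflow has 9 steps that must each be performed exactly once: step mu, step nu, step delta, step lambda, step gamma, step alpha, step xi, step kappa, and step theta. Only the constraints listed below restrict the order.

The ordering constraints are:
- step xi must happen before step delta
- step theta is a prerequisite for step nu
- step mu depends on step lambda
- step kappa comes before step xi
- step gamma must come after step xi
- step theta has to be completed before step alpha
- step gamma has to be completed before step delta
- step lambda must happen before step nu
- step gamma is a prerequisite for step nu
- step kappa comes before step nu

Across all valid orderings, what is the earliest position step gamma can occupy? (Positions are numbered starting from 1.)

3

The steps that are forced before step gamma, directly or transitively, are step xi, step kappa. That's 2 steps.
So at minimum 2 steps come before step gamma, putting step gamma no earlier than position 3. That position is achievable by scheduling exactly those predecessors first.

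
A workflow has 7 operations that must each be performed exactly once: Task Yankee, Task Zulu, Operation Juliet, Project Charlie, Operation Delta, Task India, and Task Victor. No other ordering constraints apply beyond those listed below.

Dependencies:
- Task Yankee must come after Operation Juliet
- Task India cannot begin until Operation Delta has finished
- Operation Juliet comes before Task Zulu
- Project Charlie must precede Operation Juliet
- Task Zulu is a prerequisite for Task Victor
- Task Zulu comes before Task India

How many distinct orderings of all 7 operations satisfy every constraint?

41

2 operations have no prerequisites (Project Charlie, Operation Delta), so any of them could come first.
Systematically extending each partial ordering one operation at a time and counting, there are 41 complete orderings.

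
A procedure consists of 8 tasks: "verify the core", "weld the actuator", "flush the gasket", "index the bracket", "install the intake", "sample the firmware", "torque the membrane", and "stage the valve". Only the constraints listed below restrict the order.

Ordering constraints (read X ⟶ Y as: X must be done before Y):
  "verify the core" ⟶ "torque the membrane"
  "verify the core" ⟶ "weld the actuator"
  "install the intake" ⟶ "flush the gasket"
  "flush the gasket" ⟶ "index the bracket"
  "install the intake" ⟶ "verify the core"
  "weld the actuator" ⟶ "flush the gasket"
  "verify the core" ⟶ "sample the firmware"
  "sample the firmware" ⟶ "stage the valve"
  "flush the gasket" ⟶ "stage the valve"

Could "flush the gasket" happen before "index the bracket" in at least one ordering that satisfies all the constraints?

"flush the gasket" is actually forced before "index the bracket" by the constraints, so certainly some valid ordering has "flush the gasket" first.

Yes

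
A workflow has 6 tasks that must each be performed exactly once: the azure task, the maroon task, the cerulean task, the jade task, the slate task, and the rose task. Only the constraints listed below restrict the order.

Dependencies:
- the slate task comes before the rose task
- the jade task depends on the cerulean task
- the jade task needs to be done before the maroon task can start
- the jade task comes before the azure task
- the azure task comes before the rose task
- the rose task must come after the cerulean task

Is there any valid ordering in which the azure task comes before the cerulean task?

No

The constraints give a chain the cerulean task → the jade task → the azure task, which forces the cerulean task before the azure task.
Hence the azure task can never be scheduled before the cerulean task.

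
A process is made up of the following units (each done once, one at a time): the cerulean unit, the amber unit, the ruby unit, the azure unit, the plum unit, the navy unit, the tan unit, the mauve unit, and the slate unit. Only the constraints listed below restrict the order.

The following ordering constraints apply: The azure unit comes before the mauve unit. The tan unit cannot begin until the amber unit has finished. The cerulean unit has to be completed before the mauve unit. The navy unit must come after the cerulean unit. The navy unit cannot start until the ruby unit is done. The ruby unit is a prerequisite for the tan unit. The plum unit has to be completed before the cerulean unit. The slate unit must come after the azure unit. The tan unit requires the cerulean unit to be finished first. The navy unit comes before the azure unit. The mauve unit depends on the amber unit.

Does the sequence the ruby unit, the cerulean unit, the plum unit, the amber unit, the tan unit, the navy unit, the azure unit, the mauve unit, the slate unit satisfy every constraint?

No

The sequence places the cerulean unit ahead of the plum unit.
That contradicts the constraint that the plum unit must precede the cerulean unit.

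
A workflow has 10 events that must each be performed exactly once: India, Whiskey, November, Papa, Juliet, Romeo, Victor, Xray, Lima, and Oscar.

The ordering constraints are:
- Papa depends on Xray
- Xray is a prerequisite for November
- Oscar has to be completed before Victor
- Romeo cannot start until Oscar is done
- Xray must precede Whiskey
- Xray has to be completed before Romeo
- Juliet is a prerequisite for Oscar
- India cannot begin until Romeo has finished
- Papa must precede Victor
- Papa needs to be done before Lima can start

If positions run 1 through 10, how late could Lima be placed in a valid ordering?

10

Nothing depends on Lima, so it can be the final event, position 10.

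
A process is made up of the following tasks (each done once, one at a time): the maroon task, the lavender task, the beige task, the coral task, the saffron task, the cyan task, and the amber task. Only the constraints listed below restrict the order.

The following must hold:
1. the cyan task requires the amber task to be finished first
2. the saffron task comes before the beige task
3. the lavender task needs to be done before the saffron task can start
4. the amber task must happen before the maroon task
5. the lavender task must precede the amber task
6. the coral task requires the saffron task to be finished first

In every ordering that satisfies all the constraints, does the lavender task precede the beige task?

Yes

Following the dependencies: the lavender task → the saffron task → the beige task.
Hence the lavender task necessarily comes before the beige task.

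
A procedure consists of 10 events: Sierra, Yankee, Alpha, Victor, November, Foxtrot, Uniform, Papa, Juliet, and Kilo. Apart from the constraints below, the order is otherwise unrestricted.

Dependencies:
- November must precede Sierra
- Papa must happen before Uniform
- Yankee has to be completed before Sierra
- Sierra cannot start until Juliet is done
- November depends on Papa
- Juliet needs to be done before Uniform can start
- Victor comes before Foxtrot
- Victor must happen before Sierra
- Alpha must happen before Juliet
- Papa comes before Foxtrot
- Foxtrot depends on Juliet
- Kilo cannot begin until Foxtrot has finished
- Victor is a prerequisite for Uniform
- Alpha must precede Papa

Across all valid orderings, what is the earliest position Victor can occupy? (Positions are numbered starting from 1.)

Victor has no prerequisites at all, so it can go in position 1.

1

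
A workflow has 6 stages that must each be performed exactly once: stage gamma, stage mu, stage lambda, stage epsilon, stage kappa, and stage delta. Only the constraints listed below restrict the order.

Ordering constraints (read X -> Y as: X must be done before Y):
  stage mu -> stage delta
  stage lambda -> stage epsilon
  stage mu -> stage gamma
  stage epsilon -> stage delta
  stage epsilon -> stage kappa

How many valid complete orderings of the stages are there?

26

The stages with no prerequisites are stage mu, stage lambda; any of them can be placed first.
Enumerating by repeatedly choosing an available stage (one whose prerequisites are all placed) gives 26 distinct complete orderings.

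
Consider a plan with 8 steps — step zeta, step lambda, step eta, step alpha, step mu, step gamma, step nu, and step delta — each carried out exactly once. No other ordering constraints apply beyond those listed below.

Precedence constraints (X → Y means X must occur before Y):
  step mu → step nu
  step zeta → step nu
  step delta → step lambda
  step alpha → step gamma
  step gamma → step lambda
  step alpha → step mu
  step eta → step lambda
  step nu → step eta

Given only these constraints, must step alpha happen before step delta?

No

No chain of constraints connects step alpha to step delta in either direction.
So step alpha can come before step delta or after — it is not forced.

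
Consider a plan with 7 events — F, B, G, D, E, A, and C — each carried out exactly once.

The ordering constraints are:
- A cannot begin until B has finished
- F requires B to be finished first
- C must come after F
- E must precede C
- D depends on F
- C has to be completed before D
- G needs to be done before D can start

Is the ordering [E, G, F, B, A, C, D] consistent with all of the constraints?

No

Here B comes after F.
But one of the constraints requires B before F, so this ordering violates it.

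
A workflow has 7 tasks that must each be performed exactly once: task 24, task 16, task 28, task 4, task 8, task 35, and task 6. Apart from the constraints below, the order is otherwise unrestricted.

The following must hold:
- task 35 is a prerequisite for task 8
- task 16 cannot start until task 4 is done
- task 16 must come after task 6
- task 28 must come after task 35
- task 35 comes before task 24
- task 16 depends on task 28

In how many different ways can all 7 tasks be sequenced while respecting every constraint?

284

3 tasks have no prerequisites (task 4, task 35, task 6), so any of them could come first.
Counting all ways to extend the partial order to a total order gives 284.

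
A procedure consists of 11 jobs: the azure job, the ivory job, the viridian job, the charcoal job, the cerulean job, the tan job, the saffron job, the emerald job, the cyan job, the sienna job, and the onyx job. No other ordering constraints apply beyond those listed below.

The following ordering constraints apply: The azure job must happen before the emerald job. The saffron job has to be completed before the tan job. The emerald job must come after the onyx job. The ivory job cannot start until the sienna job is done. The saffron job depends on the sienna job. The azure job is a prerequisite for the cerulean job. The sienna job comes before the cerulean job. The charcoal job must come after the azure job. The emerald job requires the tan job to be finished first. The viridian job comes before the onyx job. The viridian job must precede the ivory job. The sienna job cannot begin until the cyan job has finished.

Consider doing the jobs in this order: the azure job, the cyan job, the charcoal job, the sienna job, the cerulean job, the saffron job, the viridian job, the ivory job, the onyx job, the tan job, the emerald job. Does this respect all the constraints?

Yes

Checking each listed constraint against this order: for instance, the azure job is in position 1 and the emerald job in position 11, so that constraint holds — and the remaining constraints check out the same way.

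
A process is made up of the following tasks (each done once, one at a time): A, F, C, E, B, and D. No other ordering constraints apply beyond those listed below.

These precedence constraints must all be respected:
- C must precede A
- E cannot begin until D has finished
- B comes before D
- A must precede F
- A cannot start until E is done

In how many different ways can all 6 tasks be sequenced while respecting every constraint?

2 tasks have no prerequisites (C, B), so any of them could come first.
Systematically extending each partial ordering one task at a time and counting, there are 4 complete orderings.

4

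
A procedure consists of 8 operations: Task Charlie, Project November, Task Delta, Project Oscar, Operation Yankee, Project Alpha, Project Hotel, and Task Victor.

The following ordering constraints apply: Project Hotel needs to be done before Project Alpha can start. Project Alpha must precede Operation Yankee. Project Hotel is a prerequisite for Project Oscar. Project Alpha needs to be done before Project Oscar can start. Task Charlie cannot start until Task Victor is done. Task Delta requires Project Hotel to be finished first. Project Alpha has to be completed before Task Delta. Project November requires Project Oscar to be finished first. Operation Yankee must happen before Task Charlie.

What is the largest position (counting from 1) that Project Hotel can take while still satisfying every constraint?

Every operation that must follow Project Hotel has to come after it. Tracing all chains starting from Project Hotel, those operations are: Task Charlie, Project November, Task Delta, Project Oscar, Operation Yankee, Project Alpha — 6 in total.
With 6 mandatory successors out of 8 operations total, the latest slot for Project Hotel is 8−6 = 2, and it's reachable by doing all non-successors before Project Hotel.

2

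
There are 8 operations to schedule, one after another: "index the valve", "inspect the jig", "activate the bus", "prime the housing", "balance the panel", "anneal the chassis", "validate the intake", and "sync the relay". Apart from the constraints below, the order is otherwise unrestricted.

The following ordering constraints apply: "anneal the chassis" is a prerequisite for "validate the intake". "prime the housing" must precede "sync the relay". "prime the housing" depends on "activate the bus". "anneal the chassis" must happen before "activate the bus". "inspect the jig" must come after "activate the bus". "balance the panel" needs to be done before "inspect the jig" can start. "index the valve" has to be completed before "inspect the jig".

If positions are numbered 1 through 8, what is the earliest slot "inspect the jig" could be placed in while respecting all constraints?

Every operation that must precede "inspect the jig" has to come before it. Tracing all chains that end at "inspect the jig", those operations are: "index the valve", "activate the bus", "balance the panel", "anneal the chassis" — 4 in total.
With 4 mandatory predecessors, the earliest "inspect the jig" can sit is position 4+1 = 5, and placing just those 4 first achieves it.

5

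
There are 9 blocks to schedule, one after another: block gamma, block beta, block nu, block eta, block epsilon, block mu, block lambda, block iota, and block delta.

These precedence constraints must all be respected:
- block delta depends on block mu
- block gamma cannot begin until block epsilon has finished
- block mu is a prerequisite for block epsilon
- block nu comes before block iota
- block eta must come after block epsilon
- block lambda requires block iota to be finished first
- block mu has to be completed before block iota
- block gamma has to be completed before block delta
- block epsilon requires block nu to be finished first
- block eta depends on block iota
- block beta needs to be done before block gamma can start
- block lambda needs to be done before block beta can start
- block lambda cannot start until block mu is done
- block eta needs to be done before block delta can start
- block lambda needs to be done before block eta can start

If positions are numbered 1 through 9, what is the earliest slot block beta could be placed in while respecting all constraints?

Working backwards through the constraints from block beta, its full set of required predecessors is block nu, block mu, block lambda, block iota — 4 of them.
So at minimum 4 blocks come before block beta, putting block beta no earlier than position 5. That position is achievable by scheduling exactly those predecessors first.

5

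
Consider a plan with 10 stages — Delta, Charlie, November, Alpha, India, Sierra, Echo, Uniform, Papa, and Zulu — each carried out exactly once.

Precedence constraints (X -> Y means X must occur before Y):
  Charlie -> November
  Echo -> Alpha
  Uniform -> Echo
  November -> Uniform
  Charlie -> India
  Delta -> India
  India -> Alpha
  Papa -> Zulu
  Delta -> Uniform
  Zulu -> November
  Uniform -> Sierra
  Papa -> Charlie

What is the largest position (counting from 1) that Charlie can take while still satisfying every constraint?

The stages that are forced after Charlie, directly or by a chain of constraints, are November, Alpha, India, Sierra, Echo, Uniform. That's 6 stages.
With 6 mandatory successors out of 10 stages total, the latest slot for Charlie is 10−6 = 4, and it's reachable by doing all non-successors before Charlie.

4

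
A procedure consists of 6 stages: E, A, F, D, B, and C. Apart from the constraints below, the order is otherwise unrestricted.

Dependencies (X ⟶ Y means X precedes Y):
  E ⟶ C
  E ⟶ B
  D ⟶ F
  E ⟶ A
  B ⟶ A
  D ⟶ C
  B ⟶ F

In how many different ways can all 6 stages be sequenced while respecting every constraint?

The stages with no prerequisites are E, D; any of them can be placed first.
Enumerating by repeatedly choosing an available stage (one whose prerequisites are all placed) gives 24 distinct complete orderings.

24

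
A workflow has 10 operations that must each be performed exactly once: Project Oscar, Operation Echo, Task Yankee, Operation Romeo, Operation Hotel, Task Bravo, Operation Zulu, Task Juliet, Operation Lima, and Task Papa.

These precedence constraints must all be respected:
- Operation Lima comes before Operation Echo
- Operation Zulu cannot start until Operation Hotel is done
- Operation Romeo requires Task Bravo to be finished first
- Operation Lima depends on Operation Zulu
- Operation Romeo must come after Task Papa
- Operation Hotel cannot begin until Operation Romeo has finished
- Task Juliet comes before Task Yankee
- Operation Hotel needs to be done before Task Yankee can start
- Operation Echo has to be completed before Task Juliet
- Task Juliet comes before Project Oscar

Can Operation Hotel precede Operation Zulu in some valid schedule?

Operation Hotel is actually forced before Operation Zulu by the constraints, so certainly some valid ordering has Operation Hotel first.

Yes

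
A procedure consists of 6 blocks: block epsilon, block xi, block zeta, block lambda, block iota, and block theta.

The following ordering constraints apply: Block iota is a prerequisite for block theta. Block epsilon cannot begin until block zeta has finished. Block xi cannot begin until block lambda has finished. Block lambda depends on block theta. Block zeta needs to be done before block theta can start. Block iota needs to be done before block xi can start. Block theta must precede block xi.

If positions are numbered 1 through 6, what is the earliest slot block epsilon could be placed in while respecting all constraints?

2

Working backwards through the constraints from block epsilon, its only required predecessor is block zeta.
So at minimum 1 block comes before block epsilon, putting block epsilon no earlier than position 2. That position is achievable by scheduling exactly that predecessor first.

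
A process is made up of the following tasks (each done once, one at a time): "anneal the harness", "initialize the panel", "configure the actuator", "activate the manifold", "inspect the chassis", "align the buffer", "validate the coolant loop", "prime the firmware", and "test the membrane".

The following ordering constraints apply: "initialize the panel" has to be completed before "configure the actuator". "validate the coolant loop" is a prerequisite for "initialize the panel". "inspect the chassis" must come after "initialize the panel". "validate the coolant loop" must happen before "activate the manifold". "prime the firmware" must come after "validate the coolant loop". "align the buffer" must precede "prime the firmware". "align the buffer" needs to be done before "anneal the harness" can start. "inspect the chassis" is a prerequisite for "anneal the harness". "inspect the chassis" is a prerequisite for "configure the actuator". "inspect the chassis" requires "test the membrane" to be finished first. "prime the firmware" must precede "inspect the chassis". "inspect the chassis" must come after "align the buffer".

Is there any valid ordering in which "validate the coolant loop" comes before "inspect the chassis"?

Yes

Every valid ordering already has "validate the coolant loop" before "inspect the chassis" (the constraints require it), so in particular at least one does.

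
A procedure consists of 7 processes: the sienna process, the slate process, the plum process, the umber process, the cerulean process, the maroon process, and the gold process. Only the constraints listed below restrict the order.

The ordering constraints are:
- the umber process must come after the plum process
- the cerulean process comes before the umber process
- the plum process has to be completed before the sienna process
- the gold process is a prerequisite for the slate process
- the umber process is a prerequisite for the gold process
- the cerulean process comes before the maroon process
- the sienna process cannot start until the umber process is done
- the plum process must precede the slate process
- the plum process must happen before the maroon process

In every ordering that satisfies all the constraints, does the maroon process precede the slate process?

No chain of constraints connects the maroon process to the slate process in either direction.
So the maroon process can come before the slate process or after — it is not forced.

No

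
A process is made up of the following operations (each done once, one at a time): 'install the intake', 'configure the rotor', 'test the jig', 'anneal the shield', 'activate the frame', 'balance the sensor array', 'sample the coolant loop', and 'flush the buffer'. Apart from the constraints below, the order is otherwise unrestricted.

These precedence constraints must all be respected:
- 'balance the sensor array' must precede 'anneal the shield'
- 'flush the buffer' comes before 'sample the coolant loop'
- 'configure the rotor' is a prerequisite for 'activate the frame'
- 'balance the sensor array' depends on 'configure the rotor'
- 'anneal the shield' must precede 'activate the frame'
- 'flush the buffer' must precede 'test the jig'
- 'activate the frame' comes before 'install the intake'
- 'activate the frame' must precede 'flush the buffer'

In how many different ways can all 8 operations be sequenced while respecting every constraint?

Only 'configure the rotor' has no prerequisites, so it must go first.
Enumerating by repeatedly choosing an available operation (one whose prerequisites are all placed) gives 8 distinct complete orderings.

8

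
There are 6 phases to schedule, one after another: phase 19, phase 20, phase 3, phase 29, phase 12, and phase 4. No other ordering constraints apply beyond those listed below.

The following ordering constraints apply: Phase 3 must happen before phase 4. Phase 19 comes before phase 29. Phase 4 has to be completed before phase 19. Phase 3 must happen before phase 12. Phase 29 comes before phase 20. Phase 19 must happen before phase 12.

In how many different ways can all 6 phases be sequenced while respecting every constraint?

Only phase 3 has no prerequisites, so it must go first.
Counting all ways to extend the partial order to a total order gives 3.

3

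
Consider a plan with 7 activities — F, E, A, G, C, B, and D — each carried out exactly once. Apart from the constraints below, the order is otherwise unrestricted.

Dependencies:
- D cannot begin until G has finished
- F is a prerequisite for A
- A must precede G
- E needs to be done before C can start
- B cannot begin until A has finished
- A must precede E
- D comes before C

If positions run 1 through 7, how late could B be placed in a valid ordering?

7

Nothing depends on B, so it can be the final activity, position 7.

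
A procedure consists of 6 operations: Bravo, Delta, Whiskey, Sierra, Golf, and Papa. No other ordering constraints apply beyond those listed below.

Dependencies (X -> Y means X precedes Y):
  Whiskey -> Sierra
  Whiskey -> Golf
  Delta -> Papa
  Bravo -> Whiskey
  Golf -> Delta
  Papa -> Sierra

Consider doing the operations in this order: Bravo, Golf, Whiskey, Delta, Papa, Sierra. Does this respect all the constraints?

No

In the proposed order, Golf appears before Whiskey.
Since Whiskey is required before Golf, the ordering is invalid.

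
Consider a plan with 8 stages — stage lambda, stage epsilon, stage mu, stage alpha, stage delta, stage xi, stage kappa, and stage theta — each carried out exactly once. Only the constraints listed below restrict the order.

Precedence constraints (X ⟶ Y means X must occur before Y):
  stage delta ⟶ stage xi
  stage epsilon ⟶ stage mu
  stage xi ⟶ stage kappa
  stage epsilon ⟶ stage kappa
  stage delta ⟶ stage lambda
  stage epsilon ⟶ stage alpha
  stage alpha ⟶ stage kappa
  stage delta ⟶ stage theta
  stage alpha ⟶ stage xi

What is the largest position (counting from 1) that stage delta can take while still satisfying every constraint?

4

Following every chain forward from stage delta, the stages that must come later are stage lambda, stage xi, stage kappa, stage theta — 4 of them.
So at least 4 stages follow stage delta, putting stage delta no later than position 4. That position is achievable by scheduling everything else first.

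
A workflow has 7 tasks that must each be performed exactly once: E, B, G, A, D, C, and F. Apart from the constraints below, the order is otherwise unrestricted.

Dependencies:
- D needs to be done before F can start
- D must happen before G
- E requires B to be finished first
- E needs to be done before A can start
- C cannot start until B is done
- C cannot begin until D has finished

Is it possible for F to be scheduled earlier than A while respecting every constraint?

Yes

Nothing in the constraints forces A before F — there is no chain from A to F.
So a valid ordering placing F earlier than A exists.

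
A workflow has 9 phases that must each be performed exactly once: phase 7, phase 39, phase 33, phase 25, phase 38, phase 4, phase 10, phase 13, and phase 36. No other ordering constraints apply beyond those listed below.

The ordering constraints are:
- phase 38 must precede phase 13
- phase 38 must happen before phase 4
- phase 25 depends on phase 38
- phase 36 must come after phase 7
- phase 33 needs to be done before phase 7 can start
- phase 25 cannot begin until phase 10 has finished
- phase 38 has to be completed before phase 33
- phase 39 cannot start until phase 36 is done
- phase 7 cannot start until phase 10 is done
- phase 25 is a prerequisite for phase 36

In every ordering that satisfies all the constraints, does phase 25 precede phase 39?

Yes

Tracing the constraints gives a chain: phase 25 → phase 36 → phase 39.
That forces phase 25 before phase 39 in every valid schedule.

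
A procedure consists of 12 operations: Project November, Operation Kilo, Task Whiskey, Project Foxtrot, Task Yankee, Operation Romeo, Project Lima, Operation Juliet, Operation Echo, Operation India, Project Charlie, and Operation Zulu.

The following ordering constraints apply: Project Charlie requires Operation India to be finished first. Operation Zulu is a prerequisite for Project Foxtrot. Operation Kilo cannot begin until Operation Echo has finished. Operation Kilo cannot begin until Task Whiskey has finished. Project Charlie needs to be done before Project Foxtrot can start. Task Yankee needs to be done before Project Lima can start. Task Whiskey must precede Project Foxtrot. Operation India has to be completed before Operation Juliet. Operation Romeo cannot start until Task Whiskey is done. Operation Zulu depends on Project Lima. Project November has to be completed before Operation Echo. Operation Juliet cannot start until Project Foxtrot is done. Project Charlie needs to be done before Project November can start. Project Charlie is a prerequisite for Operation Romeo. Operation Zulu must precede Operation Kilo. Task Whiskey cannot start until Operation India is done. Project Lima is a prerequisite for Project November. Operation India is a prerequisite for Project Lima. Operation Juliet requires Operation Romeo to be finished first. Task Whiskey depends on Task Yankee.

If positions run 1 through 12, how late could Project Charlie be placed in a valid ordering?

Every operation that must follow Project Charlie has to come after it. Tracing all chains starting from Project Charlie, those operations are: Project November, Operation Kilo, Project Foxtrot, Operation Romeo, Operation Juliet, Operation Echo — 6 in total.
So at least 6 operations follow Project Charlie, putting Project Charlie no later than position 6. That position is achievable by scheduling everything else first.

6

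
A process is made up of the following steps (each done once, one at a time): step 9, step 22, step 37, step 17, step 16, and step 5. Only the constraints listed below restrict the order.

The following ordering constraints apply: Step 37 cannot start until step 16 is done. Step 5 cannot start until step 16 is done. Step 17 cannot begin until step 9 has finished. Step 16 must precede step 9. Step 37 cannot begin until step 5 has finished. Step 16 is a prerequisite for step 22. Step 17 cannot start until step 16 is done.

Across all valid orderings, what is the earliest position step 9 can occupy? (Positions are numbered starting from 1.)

2

The only step forced before step 9 (directly or transitively) is step 16.
So at minimum 1 step comes before step 9, putting step 9 no earlier than position 2. That position is achievable by scheduling exactly that predecessor first.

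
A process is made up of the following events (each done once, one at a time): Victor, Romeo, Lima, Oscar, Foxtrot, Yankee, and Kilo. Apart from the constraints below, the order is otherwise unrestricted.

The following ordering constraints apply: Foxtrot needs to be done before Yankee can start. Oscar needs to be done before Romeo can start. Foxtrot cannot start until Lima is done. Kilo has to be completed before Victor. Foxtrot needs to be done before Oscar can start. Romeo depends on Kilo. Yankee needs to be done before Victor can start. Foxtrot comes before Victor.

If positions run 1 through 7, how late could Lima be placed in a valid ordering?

The events that are forced after Lima, directly or by a chain of constraints, are Victor, Romeo, Oscar, Foxtrot, Yankee. That's 5 events.
With 5 mandatory successors out of 7 events total, the latest slot for Lima is 7−5 = 2, and it's reachable by doing all non-successors before Lima.

2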